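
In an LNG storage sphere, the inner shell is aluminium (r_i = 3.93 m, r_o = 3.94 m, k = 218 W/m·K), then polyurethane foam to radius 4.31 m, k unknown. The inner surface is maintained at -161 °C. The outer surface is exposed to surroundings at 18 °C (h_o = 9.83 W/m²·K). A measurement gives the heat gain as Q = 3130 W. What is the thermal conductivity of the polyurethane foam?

k = 0.0306 W/m·K

ΣR = ΔT/Q = |-161 − 18|/3130 = 0.05719 K/W
Known resistances:
  R_aluminium = (1/3.93 − 1/3.94)/(4πk) = 6.458×10^-4/(4π·218) = 2.357×10^-7 K/W
  R_conv,out = 1/(4πr²h) = 1/(4π·4.31²·9.83) = 4.358×10^-4 K/W
R_polyurethane foam = ΣR − ΣR_known = 0.05719 − 4.360×10^-4 = 0.05675 K/W
(1/r₁−1/r₂)/(4πk) = 0.05675 ⇒ k = 0.02179/(4π·0.05675) = 0.0306 W/m·K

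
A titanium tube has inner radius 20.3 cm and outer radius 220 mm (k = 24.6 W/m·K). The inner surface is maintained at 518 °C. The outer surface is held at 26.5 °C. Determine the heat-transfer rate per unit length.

Q' = 2πk·ΔT/ln(r₂/r₁) = 2π × 24.6 × 491.5 / ln(0.220/0.203) = 9.45×10^5 W/m

Q' = 9.45×10^5 W/m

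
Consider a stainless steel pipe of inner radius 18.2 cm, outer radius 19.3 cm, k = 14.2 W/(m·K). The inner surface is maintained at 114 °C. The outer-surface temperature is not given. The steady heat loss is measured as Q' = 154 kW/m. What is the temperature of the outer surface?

Series resistances:
  R'_stainless steel = ln(0.193/0.182)/(2πk) = 0.05868/(2π·14.2) = 6.577×10^-4 m·K/W
ΣR = 6.577×10^-4 m·K/W
ΔT = Q'·ΣR = 1.54×10^5 × 6.577×10^-4 = 101.3 K
Heat flows outward, so T_out = T_in − ΔT = 114 − 101.3 = 12.7 °C

T_out = 12.7 °C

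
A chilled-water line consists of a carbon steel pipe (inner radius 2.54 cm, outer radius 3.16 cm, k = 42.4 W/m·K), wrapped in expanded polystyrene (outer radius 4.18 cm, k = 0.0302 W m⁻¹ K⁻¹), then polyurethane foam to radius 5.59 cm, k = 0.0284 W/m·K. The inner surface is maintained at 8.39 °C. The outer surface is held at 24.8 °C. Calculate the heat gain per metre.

Q' = 5.29 W/m

Treat each layer as a resistance in series:
  R'_carbon steel = ln(0.0316/0.0254)/(2πk) = 0.2184/(2π·42.4) = 8.198×10^-4 m·K/W
  R'_expanded polystyrene = ln(0.0418/0.0316)/(2πk) = 0.2797/(2π·0.0302) = 1.474 m·K/W
  R'_polyurethane foam = ln(0.0559/0.0418)/(2πk) = 0.2907/(2π·0.0284) = 1.629 m·K/W
ΣR = 8.198×10^-4 + 1.474 + 1.629 = 3.104 m·K/W
Q' = ΔT/ΣR = (8.39 °C − 24.8 °C)/3.104 = -5.29 W/m
(Negative Q' ⇒ heat flows inward; heat gain = 5.29 W/m.)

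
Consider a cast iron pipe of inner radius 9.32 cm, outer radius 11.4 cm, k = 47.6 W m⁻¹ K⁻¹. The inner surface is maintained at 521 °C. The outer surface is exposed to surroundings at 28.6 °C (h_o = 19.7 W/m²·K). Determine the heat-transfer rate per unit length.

Treat each layer as a resistance in series:
  R'_cast iron = ln(0.114/0.0932)/(2πk) = 0.2015/(2π·47.6) = 6.736×10^-4 m·K/W
  R'_conv,out = 1/(2πr h) = 1/(2π·0.114·19.7) = 0.07087 m·K/W
ΣR = 6.736×10^-4 + 0.07087 = 0.07154 m·K/W
Q' = ΔT/ΣR = (521 °C − 28.6 °C)/0.07154 = 6880 W/m

Q' = 6.88 kW/m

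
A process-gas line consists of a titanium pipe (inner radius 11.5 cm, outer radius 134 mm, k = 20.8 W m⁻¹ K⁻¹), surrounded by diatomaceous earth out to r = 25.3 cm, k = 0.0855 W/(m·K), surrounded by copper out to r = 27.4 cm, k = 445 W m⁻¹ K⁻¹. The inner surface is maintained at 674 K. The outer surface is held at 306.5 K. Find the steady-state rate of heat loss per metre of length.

Treat each layer as a resistance in series:
  R'_titanium = ln(0.134/0.115)/(2πk) = 0.1529/(2π·20.8) = 0.001170 m·K/W
  R'_diatomaceous earth = ln(0.253/0.134)/(2πk) = 0.6355/(2π·0.0855) = 1.183 m·K/W
  R'_copper = ln(0.274/0.253)/(2πk) = 0.07974/(2π·445) = 2.852×10^-5 m·K/W
ΣR = 0.001170 + 1.183 + 2.852×10^-5 = 1.184 m·K/W
Q' = ΔT/ΣR = (674 K − 306.5 K)/1.184 = 310 W/m

Q' = 310 W/m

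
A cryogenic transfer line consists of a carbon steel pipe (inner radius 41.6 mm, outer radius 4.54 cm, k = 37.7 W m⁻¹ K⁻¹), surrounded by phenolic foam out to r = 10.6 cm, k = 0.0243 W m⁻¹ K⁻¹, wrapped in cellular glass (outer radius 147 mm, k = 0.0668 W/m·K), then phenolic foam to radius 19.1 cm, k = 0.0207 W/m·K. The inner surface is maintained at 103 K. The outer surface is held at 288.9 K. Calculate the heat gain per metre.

Q' = 22.3 W/m

Resistance network (inner→outer):
  R'_carbon steel = ln(0.0454/0.0416)/(2πk) = 0.08741/(2π·37.7) = 3.690×10^-4 m·K/W
  R'_phenolic foam = ln(0.106/0.0454)/(2πk) = 0.8479/(2π·0.0243) = 5.554 m·K/W
  R'_cellular glass = ln(0.147/0.106)/(2πk) = 0.3270/(2π·0.0668) = 0.7791 m·K/W
  R'_phenolic foam = ln(0.191/0.147)/(2πk) = 0.2618/(2π·0.0207) = 2.013 m·K/W
ΣR = 3.690×10^-4 + 5.554 + 0.7791 + 2.013 = 8.346 m·K/W
Q' = ΔT/ΣR = (103 K − 288.9 K)/8.346 = -22.3 W/m
(Negative Q' ⇒ heat flows inward; heat gain = 22.3 W/m.)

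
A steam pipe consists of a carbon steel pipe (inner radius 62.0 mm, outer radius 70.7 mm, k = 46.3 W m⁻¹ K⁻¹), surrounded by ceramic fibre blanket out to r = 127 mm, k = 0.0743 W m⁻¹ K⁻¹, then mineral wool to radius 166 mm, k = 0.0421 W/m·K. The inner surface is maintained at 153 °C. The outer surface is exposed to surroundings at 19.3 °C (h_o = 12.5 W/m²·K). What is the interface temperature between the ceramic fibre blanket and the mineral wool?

T = 81.4 °C

Treat each layer as a resistance in series:
  R'_carbon steel = ln(0.0707/0.0620)/(2πk) = 0.1313/(2π·46.3) = 4.514×10^-4 m·K/W
  R'_ceramic fibre blanket = ln(0.127/0.0707)/(2πk) = 0.5857/(2π·0.0743) = 1.255 m·K/W
  R'_mineral wool = ln(0.166/0.127)/(2πk) = 0.2678/(2π·0.0421) = 1.012 m·K/W
  R'_conv,out = 1/(2πr h) = 1/(2π·0.166·12.5) = 0.07670 m·K/W
ΣR = 4.514×10^-4 + 1.255 + 1.012 + 0.07670 = 2.344 m·K/W
Q' = ΔT/ΣR = (153 °C − 19.3 °C)/2.344 = 57.04 W/m
From the inner boundary to the ceramic fibre blanket/mineral wool interface, ΣR_partial = 1.255 m·K/W.
T_interface = T_in − Q'·ΣR_partial = 153 °C − (57.04)(1.255) = 81.4 °C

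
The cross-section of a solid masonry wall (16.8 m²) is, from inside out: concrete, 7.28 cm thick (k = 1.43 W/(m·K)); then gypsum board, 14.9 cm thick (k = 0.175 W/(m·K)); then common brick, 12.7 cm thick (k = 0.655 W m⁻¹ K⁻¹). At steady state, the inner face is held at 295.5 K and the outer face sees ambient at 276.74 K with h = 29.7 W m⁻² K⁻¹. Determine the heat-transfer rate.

Q = 279 W

Treat each layer as a resistance in series:
  R_concrete = L/(kA) = 0.0728/(1.43·16.8) = 0.003030 K/W
  R_gypsum board = L/(kA) = 0.149/(0.175·16.8) = 0.05068 K/W
  R_common brick = L/(kA) = 0.127/(0.655·16.8) = 0.01154 K/W
  R_conv,out = 1/(hA) = 1/(29.7·16.8) = 0.002004 K/W
ΣR = 0.003030 + 0.05068 + 0.01154 + 0.002004 = 0.06725 K/W
Q = ΔT/ΣR = (295.5 K − 276.74 K)/0.06725 = 279 W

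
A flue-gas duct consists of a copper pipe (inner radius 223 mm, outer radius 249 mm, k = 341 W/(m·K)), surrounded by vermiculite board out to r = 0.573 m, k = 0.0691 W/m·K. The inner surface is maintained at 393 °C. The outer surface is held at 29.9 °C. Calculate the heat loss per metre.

Q' = 189 W/m

Series thermal resistances, inner to outer:
  R'_copper = ln(0.249/0.223)/(2πk) = 0.1103/(2π·341) = 5.147×10^-5 m·K/W
  R'_vermiculite board = ln(0.573/0.249)/(2πk) = 0.8334/(2π·0.0691) = 1.920 m·K/W
ΣR = 5.147×10^-5 + 1.920 = 1.920 m·K/W
Q' = ΔT/ΣR = (393 °C − 29.9 °C)/1.920 = 189 W/m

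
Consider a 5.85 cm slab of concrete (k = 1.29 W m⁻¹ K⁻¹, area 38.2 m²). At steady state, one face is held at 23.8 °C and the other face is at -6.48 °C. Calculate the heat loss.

Q = 25.5 kW

Q = kA·ΔT/L = 1.29 × 38.2 × |23.8 °C − -6.48 °C| / 0.0585 = 25500 W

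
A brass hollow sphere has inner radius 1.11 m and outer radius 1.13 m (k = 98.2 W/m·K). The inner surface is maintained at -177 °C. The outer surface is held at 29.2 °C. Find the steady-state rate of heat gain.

Q = 4πk·ΔT/(1/r₁ − 1/r₂) = 4π × 98.2 × 206.2 / (1/1.11 − 1/1.13) = 1.60×10^7 W

Q = 16000 kW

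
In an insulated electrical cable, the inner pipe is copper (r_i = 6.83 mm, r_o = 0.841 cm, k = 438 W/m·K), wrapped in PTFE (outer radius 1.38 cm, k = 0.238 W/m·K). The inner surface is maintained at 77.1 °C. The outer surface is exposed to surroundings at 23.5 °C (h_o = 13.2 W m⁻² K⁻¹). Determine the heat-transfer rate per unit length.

Q' = 44.5 W/m

Resistance network (inner→outer):
  R'_copper = ln(0.00841/0.00683)/(2πk) = 0.2081/(2π·438) = 7.562×10^-5 m·K/W
  R'_PTFE = ln(0.0138/0.00841)/(2πk) = 0.4952/(2π·0.238) = 0.3312 m·K/W
  R'_conv,out = 1/(2πr h) = 1/(2π·0.0138·13.2) = 0.8737 m·K/W
ΣR = 7.562×10^-5 + 0.3312 + 0.8737 = 1.205 m·K/W
Q' = ΔT/ΣR = (77.1 °C − 23.5 °C)/1.205 = 44.5 W/m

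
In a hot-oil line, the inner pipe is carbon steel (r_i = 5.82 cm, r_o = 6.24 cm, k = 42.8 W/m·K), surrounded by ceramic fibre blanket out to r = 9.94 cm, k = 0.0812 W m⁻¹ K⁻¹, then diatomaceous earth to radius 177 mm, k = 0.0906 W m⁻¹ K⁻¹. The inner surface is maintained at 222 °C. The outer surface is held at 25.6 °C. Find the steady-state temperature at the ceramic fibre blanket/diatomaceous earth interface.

Series thermal resistances, inner to outer:
  R'_carbon steel = ln(0.0624/0.0582)/(2πk) = 0.06968/(2π·42.8) = 2.591×10^-4 m·K/W
  R'_ceramic fibre blanket = ln(0.0994/0.0624)/(2πk) = 0.4656/(2π·0.0812) = 0.9126 m·K/W
  R'_diatomaceous earth = ln(0.177/0.0994)/(2πk) = 0.5770/(2π·0.0906) = 1.014 m·K/W
ΣR = 2.591×10^-4 + 0.9126 + 1.014 = 1.927 m·K/W
Q' = ΔT/ΣR = (222 °C − 25.6 °C)/1.927 = 101.9 W/m
From the inner boundary to the ceramic fibre blanket/diatomaceous earth interface, ΣR_partial = 0.9129 m·K/W.
T_interface = T_in − Q'·ΣR_partial = 222 °C − (101.9)(0.9129) = 129 °C

T = 129 °C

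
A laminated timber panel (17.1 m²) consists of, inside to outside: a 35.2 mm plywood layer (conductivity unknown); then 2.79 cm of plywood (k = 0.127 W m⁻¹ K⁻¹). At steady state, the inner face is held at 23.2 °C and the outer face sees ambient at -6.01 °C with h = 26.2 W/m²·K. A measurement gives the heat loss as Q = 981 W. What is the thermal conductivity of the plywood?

ΣR = ΔT/Q = |23.2 − -6.01|/981 = 0.02978 K/W
Known resistances:
  R_plywood = L/(kA) = 0.0279/(0.127·17.1) = 0.01285 K/W
  R_conv,out = 1/(hA) = 1/(26.2·17.1) = 0.002232 K/W
R_plywood = ΣR − ΣR_known = 0.02978 − 0.01508 = 0.01470 K/W
L/(kA) = 0.01470 ⇒ k = 0.0352/(0.01470·17.1) = 0.140 W/m·K

k = 0.140 W/m·K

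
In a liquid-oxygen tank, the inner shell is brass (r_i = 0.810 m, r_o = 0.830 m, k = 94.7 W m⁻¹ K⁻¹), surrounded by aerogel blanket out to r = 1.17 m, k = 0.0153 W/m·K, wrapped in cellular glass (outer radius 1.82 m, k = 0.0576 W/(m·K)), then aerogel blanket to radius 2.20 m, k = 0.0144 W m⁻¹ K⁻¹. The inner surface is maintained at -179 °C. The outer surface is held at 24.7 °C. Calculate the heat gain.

Q = 73.6 W

Treat each layer as a resistance in series:
  R_brass = (1/0.810 − 1/0.830)/(4πk) = 0.02975/(4π·94.7) = 2.500×10^-5 K/W
  R_aerogel blanket = (1/0.830 − 1/1.17)/(4πk) = 0.3501/(4π·0.0153) = 1.821 K/W
  R_cellular glass = (1/1.17 − 1/1.82)/(4πk) = 0.3053/(4π·0.0576) = 0.4217 K/W
  R_aerogel blanket = (1/1.82 − 1/2.20)/(4πk) = 0.09491/(4π·0.0144) = 0.5245 K/W
ΣR = 2.500×10^-5 + 1.821 + 0.4217 + 0.5245 = 2.767 K/W
Q = ΔT/ΣR = (-179 °C − 24.7 °C)/2.767 = -73.6 W
(Negative Q ⇒ heat flows inward; heat gain = 73.6 W.)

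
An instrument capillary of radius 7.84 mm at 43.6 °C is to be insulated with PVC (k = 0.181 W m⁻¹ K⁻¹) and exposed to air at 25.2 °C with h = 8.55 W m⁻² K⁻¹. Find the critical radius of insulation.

r_cr = 2.12 cm

For a cylinder, r_cr = k_ins/h = 0.181/8.55 = 0.0212 m = 2.12 cm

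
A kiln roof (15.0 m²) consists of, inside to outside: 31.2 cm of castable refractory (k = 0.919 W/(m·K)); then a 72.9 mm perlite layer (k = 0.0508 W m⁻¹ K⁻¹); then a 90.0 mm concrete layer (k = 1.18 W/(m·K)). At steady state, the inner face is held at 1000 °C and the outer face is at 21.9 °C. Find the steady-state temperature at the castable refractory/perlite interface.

T = 821 °C

Series thermal resistances, inner to outer:
  R_castable refractory = L/(kA) = 0.312/(0.919·15.0) = 0.02263 K/W
  R_perlite = L/(kA) = 0.0729/(0.0508·15.0) = 0.09567 K/W
  R_concrete = L/(kA) = 0.0900/(1.18·15.0) = 0.005085 K/W
ΣR = 0.02263 + 0.09567 + 0.005085 = 0.1234 K/W
Q = ΔT/ΣR = (1000 °C − 21.9 °C)/0.1234 = 7926 W
From the inner boundary to the castable refractory/perlite interface, ΣR_partial = 0.02263 K/W.
T_interface = T_in − Q·ΣR_partial = 1000 °C − (7926)(0.02263) = 821 °C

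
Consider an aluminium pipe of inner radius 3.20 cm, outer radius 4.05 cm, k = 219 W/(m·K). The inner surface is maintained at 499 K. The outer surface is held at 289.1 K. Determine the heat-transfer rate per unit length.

Q' = 2πk·ΔT/ln(r₂/r₁) = 2π × 219 × 209.9 / ln(0.0405/0.0320) = 1.23×10^6 W/m

Q' = 1230 kW/m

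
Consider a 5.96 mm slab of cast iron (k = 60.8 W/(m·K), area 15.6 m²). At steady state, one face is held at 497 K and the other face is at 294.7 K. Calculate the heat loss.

Q = 32200 kW

Q = kA·ΔT/L = 60.8 × 15.6 × |497 K − 294.7 K| / 0.00596 = 3.22×10^7 W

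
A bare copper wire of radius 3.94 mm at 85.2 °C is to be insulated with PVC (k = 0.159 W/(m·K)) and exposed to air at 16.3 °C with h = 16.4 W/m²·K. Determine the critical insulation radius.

For a cylinder, r_cr = k_ins/h = 0.159/16.4 = 0.00970 m = 0.970 cm

r_cr = 0.970 cm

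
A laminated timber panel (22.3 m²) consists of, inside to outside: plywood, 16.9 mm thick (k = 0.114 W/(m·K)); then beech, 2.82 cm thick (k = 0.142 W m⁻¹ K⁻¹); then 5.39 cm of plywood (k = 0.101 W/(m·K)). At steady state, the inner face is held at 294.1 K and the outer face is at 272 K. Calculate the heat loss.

Treat each layer as a resistance in series:
  R_plywood = L/(kA) = 0.0169/(0.114·22.3) = 0.006648 K/W
  R_beech = L/(kA) = 0.0282/(0.142·22.3) = 0.008905 K/W
  R_plywood = L/(kA) = 0.0539/(0.101·22.3) = 0.02393 K/W
ΣR = 0.006648 + 0.008905 + 0.02393 = 0.03948 K/W
Q = ΔT/ΣR = (294.1 K − 272 K)/0.03948 = 560 W

Q = 560 W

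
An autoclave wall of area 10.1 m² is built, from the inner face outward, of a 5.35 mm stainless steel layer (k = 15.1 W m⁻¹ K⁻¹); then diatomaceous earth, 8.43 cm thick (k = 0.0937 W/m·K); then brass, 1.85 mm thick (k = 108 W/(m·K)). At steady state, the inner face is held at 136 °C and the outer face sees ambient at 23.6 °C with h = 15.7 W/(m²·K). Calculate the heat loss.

Q = 1180 W

Resistance network (inner→outer):
  R_stainless steel = L/(kA) = 0.00535/(15.1·10.1) = 3.508×10^-5 K/W
  R_diatomaceous earth = L/(kA) = 0.0843/(0.0937·10.1) = 0.08908 K/W
  R_brass = L/(kA) = 0.00185/(108·10.1) = 1.696×10^-6 K/W
  R_conv,out = 1/(hA) = 1/(15.7·10.1) = 0.006306 K/W
ΣR = 3.508×10^-5 + 0.08908 + 1.696×10^-6 + 0.006306 = 0.09542 K/W
Q = ΔT/ΣR = (136 °C − 23.6 °C)/0.09542 = 1180 W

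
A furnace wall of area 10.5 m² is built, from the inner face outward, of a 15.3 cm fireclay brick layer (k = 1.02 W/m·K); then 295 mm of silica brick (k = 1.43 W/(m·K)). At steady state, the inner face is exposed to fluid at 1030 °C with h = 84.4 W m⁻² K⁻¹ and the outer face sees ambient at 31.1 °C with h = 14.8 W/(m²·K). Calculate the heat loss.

Resistance network (inner→outer):
  R_conv,in = 1/(hA) = 1/(84.4·10.5) = 0.001128 K/W
  R_fireclay brick = L/(kA) = 0.153/(1.02·10.5) = 0.01429 K/W
  R_silica brick = L/(kA) = 0.295/(1.43·10.5) = 0.01965 K/W
  R_conv,out = 1/(hA) = 1/(14.8·10.5) = 0.006435 K/W
ΣR = 0.001128 + 0.01429 + 0.01965 + 0.006435 = 0.04150 K/W
Q = ΔT/ΣR = (1030 °C − 31.1 °C)/0.04150 = 24100 W

Q = 24.1 kW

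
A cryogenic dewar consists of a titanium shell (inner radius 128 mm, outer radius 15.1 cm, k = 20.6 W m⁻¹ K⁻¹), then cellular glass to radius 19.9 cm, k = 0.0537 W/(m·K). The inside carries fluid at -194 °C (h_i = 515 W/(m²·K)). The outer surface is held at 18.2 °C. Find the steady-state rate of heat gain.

Q = 89.1 W

Treat each layer as a resistance in series:
  R_conv,in = 1/(4πr²h) = 1/(4π·0.128²·515) = 0.009431 K/W
  R_titanium = (1/0.128 − 1/0.151)/(4πk) = 1.190/(4π·20.6) = 0.004597 K/W
  R_cellular glass = (1/0.151 − 1/0.199)/(4πk) = 1.597/(4π·0.0537) = 2.367 K/W
ΣR = 0.009431 + 0.004597 + 2.367 = 2.381 K/W
Q = ΔT/ΣR = (-194 °C − 18.2 °C)/2.381 = -89.1 W
(Negative Q ⇒ heat flows inward; heat gain = 89.1 W.)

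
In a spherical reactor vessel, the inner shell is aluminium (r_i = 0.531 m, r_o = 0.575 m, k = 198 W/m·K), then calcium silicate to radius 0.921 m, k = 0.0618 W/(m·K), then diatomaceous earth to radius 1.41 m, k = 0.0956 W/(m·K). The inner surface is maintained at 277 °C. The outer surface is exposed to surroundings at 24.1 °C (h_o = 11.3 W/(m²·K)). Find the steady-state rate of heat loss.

Q = 218 W

Resistance network (inner→outer):
  R_aluminium = (1/0.531 − 1/0.575)/(4πk) = 0.1441/(4π·198) = 5.792×10^-5 K/W
  R_calcium silicate = (1/0.575 − 1/0.921)/(4πk) = 0.6534/(4π·0.0618) = 0.8413 K/W
  R_diatomaceous earth = (1/0.921 − 1/1.41)/(4πk) = 0.3766/(4π·0.0956) = 0.3134 K/W
  R_conv,out = 1/(4πr²h) = 1/(4π·1.41²·11.3) = 0.003542 K/W
ΣR = 5.792×10^-5 + 0.8413 + 0.3134 + 0.003542 = 1.158 K/W
Q = ΔT/ΣR = (277 °C − 24.1 °C)/1.158 = 218 W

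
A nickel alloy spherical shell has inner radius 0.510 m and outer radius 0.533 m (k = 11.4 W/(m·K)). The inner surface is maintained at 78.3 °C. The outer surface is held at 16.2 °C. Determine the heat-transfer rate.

Q = 4πk·ΔT/(1/r₁ − 1/r₂) = 4π × 11.4 × 62.1 / (1/0.510 − 1/0.533) = 1.05×10^5 W

Q = 105 kW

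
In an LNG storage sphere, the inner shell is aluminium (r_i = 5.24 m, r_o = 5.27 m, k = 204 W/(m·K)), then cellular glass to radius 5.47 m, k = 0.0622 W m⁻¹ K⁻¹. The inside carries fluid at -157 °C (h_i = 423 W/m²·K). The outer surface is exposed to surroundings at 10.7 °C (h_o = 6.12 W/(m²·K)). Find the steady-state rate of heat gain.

Q = 18.0 kW

Resistance network (inner→outer):
  R_conv,in = 1/(4πr²h) = 1/(4π·5.24²·423) = 6.852×10^-6 K/W
  R_aluminium = (1/5.24 − 1/5.27)/(4πk) = 0.001086/(4π·204) = 4.238×10^-7 K/W
  R_cellular glass = (1/5.27 − 1/5.47)/(4πk) = 0.006938/(4π·0.0622) = 0.008876 K/W
  R_conv,out = 1/(4πr²h) = 1/(4π·5.47²·6.12) = 4.346×10^-4 K/W
ΣR = 6.852×10^-6 + 4.238×10^-7 + 0.008876 + 4.346×10^-4 = 0.009318 K/W
Q = ΔT/ΣR = (-157 °C − 10.7 °C)/0.009318 = -18000 W
(Negative Q ⇒ heat flows inward; heat gain = 18000 W.)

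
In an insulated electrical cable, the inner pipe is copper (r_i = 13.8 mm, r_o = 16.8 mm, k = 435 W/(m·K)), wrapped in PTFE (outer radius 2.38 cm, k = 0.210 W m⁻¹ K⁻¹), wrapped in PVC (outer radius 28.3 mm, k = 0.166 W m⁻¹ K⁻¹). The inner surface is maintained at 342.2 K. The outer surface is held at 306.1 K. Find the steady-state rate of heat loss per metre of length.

Q' = 83.9 W/m

Resistance network (inner→outer):
  R'_copper = ln(0.0168/0.0138)/(2πk) = 0.1967/(2π·435) = 7.197×10^-5 m·K/W
  R'_PTFE = ln(0.0238/0.0168)/(2πk) = 0.3483/(2π·0.210) = 0.2640 m·K/W
  R'_PVC = ln(0.0283/0.0238)/(2πk) = 0.1732/(2π·0.166) = 0.1660 m·K/W
ΣR = 7.197×10^-5 + 0.2640 + 0.1660 = 0.4301 m·K/W
Q' = ΔT/ΣR = (342.2 K − 306.1 K)/0.4301 = 83.9 W/m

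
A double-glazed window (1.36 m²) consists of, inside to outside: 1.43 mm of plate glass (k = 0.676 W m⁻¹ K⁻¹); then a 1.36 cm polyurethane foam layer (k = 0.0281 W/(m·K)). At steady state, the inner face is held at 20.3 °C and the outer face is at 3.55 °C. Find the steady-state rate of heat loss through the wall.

Q = 46.9 W

Series thermal resistances, inner to outer:
  R_plate glass = L/(kA) = 0.00143/(0.676·1.36) = 0.001555 K/W
  R_polyurethane foam = L/(kA) = 0.0136/(0.0281·1.36) = 0.3559 K/W
ΣR = 0.001555 + 0.3559 = 0.3575 K/W
Q = ΔT/ΣR = (20.3 °C − 3.55 °C)/0.3575 = 46.9 W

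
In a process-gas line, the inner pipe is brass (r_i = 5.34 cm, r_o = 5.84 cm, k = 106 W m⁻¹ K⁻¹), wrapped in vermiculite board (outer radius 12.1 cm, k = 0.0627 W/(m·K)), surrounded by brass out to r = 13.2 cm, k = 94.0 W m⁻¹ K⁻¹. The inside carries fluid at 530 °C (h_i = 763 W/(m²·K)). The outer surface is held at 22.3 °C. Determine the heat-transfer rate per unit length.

Q' = 274 W/m

Treat each layer as a resistance in series:
  R'_conv,in = 1/(2πr h) = 1/(2π·0.0534·763) = 0.003906 m·K/W
  R'_brass = ln(0.0584/0.0534)/(2πk) = 0.08951/(2π·106) = 1.344×10^-4 m·K/W
  R'_vermiculite board = ln(0.121/0.0584)/(2πk) = 0.7285/(2π·0.0627) = 1.849 m·K/W
  R'_brass = ln(0.132/0.121)/(2πk) = 0.08701/(2π·94.0) = 1.473×10^-4 m·K/W
ΣR = 0.003906 + 1.344×10^-4 + 1.849 + 1.473×10^-4 = 1.853 m·K/W
Q' = ΔT/ΣR = (530 °C − 22.3 °C)/1.853 = 274 W/m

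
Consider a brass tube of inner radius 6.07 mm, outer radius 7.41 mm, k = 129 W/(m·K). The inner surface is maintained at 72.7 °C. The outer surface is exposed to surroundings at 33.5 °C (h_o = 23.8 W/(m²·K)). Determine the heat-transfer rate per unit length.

Resistance network (inner→outer):
  R'_brass = ln(0.00741/0.00607)/(2πk) = 0.1995/(2π·129) = 2.461×10^-4 m·K/W
  R'_conv,out = 1/(2πr h) = 1/(2π·0.00741·23.8) = 0.9025 m·K/W
ΣR = 2.461×10^-4 + 0.9025 = 0.9027 m·K/W
Q' = ΔT/ΣR = (72.7 °C − 33.5 °C)/0.9027 = 43.4 W/m

Q' = 43.4 W/m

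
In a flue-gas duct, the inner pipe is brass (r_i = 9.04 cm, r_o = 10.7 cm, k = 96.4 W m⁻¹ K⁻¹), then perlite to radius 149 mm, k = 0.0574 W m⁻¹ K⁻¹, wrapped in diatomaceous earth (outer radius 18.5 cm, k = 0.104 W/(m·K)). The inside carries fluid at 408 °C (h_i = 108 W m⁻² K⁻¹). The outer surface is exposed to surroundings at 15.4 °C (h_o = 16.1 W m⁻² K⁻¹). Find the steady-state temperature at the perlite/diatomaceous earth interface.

T = 130 °C

Resistance network (inner→outer):
  R'_conv,in = 1/(2πr h) = 1/(2π·0.0904·108) = 0.01630 m·K/W
  R'_brass = ln(0.107/0.0904)/(2πk) = 0.1686/(2π·96.4) = 2.783×10^-4 m·K/W
  R'_perlite = ln(0.149/0.107)/(2πk) = 0.3311/(2π·0.0574) = 0.9181 m·K/W
  R'_diatomaceous earth = ln(0.185/0.149)/(2πk) = 0.2164/(2π·0.104) = 0.3312 m·K/W
  R'_conv,out = 1/(2πr h) = 1/(2π·0.185·16.1) = 0.05343 m·K/W
ΣR = 0.01630 + 2.783×10^-4 + 0.9181 + 0.3312 + 0.05343 = 1.319 m·K/W
Q' = ΔT/ΣR = (408 °C − 15.4 °C)/1.319 = 297.6 W/m
From the inner boundary to the perlite/diatomaceous earth interface, ΣR_partial = 0.9347 m·K/W.
T_interface = T_in − Q'·ΣR_partial = 408 °C − (297.6)(0.9347) = 130 °C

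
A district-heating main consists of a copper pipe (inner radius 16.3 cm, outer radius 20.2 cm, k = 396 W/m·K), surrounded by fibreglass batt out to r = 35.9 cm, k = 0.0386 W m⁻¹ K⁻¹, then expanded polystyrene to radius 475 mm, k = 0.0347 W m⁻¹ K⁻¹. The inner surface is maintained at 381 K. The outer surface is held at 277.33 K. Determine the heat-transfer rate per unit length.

Q' = 28.4 W/m

Treat each layer as a resistance in series:
  R'_copper = ln(0.202/0.163)/(2πk) = 0.2145/(2π·396) = 8.622×10^-5 m·K/W
  R'_fibreglass batt = ln(0.359/0.202)/(2πk) = 0.5751/(2π·0.0386) = 2.371 m·K/W
  R'_expanded polystyrene = ln(0.475/0.359)/(2πk) = 0.2800/(2π·0.0347) = 1.284 m·K/W
ΣR = 8.622×10^-5 + 2.371 + 1.284 = 3.655 m·K/W
Q' = ΔT/ΣR = (381 K − 277.33 K)/3.655 = 28.4 W/m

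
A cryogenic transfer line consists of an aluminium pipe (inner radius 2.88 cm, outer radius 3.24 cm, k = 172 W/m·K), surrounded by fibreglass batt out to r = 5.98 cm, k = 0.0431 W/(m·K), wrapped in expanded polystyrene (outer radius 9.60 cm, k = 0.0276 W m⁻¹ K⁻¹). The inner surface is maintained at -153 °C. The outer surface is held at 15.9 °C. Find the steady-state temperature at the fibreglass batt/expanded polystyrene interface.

Series thermal resistances, inner to outer:
  R'_aluminium = ln(0.0324/0.0288)/(2πk) = 0.1178/(2π·172) = 1.090×10^-4 m·K/W
  R'_fibreglass batt = ln(0.0598/0.0324)/(2πk) = 0.6128/(2π·0.0431) = 2.263 m·K/W
  R'_expanded polystyrene = ln(0.0960/0.0598)/(2πk) = 0.4733/(2π·0.0276) = 2.730 m·K/W
ΣR = 1.090×10^-4 + 2.263 + 2.730 = 4.993 m·K/W
Q' = ΔT/ΣR = (-153 °C − 15.9 °C)/4.993 = -33.83 W/m
From the inner boundary to the fibreglass batt/expanded polystyrene interface, ΣR_partial = 2.263 m·K/W.
T_interface = T_in − Q'·ΣR_partial = -153 °C − (-33.83)(2.263) = -76.4 °C

T = -76.4 °C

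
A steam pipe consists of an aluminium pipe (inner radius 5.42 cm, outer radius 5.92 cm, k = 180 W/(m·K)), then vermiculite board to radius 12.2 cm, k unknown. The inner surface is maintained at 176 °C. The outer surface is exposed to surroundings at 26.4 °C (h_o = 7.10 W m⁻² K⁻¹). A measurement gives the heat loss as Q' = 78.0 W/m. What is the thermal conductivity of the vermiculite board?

k = 0.0664 W/m·K

ΣR = ΔT/Q' = |176 − 26.4|/78.0 = 1.918 m·K/W
Known resistances:
  R'_aluminium = ln(0.0592/0.0542)/(2πk) = 0.08824/(2π·180) = 7.802×10^-5 m·K/W
  R'_conv,out = 1/(2πr h) = 1/(2π·0.122·7.10) = 0.1837 m·K/W
R_vermiculite board = ΣR − ΣR_known = 1.918 − 0.1838 = 1.734 m·K/W
ln(r₂/r₁)/(2πk) = 1.734 ⇒ k = 0.7231/(2π·1.734) = 0.0664 W/m·K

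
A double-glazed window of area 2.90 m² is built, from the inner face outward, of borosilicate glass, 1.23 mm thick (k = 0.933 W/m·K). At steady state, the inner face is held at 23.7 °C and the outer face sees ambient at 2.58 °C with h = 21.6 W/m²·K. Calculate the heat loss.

Q = 1290 W

Series thermal resistances, inner to outer:
  R_borosilicate glass = L/(kA) = 0.00123/(0.933·2.90) = 4.546×10^-4 K/W
  R_conv,out = 1/(hA) = 1/(21.6·2.90) = 0.01596 K/W
ΣR = 4.546×10^-4 + 0.01596 = 0.01641 K/W
Q = ΔT/ΣR = (23.7 °C − 2.58 °C)/0.01641 = 1290 W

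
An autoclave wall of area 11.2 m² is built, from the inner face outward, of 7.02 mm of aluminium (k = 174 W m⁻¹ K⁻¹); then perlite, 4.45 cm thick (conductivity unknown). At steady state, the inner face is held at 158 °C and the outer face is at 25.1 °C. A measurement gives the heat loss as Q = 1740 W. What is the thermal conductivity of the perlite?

ΣR = ΔT/Q = |158 − 25.1|/1740 = 0.07638 K/W
Known resistances:
  R_aluminium = L/(kA) = 0.00702/(174·11.2) = 3.602×10^-6 K/W
R_perlite = ΣR − ΣR_known = 0.07638 − 3.602×10^-6 = 0.07638 K/W
L/(kA) = 0.07638 ⇒ k = 0.0445/(0.07638·11.2) = 0.0520 W/m·K

k = 0.0520 W/m·K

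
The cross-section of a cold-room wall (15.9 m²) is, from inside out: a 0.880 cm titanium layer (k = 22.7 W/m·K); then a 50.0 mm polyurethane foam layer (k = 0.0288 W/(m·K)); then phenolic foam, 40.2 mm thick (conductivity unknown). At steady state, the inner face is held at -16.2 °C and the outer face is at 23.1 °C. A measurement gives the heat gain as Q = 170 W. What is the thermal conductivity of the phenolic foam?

k = 0.0207 W/m·K

ΣR = ΔT/Q = |-16.2 − 23.1|/170 = 0.2312 K/W
Known resistances:
  R_titanium = L/(kA) = 0.00880/(22.7·15.9) = 2.438×10^-5 K/W
  R_polyurethane foam = L/(kA) = 0.0500/(0.0288·15.9) = 0.1092 K/W
R_phenolic foam = ΣR − ΣR_known = 0.2312 − 0.1092 = 0.1220 K/W
L/(kA) = 0.1220 ⇒ k = 0.0402/(0.1220·15.9) = 0.0207 W/m·K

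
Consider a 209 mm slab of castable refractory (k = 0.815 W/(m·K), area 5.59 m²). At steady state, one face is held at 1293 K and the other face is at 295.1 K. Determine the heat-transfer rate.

Q = kA·ΔT/L = 0.815 × 5.59 × |1293 K − 295.1 K| / 0.209 = 21800 W

Q = 21.8 kW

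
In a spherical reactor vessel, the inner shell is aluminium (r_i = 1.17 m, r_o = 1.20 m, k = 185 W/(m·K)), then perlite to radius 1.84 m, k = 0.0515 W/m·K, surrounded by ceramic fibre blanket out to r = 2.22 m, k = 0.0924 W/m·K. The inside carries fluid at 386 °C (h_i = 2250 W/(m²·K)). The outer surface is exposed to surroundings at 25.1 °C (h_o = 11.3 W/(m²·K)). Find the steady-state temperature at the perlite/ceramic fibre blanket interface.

Treat each layer as a resistance in series:
  R_conv,in = 1/(4πr²h) = 1/(4π·1.17²·2250) = 2.584×10^-5 K/W
  R_aluminium = (1/1.17 − 1/1.20)/(4πk) = 0.02137/(4π·185) = 9.191×10^-6 K/W
  R_perlite = (1/1.20 − 1/1.84)/(4πk) = 0.2899/(4π·0.0515) = 0.4479 K/W
  R_ceramic fibre blanket = (1/1.84 − 1/2.22)/(4πk) = 0.09303/(4π·0.0924) = 0.08012 K/W
  R_conv,out = 1/(4πr²h) = 1/(4π·2.22²·11.3) = 0.001429 K/W
ΣR = 2.584×10^-5 + 9.191×10^-6 + 0.4479 + 0.08012 + 0.001429 = 0.5295 K/W
Q = ΔT/ΣR = (386 °C − 25.1 °C)/0.5295 = 681.6 W
From the inner boundary to the perlite/ceramic fibre blanket interface, ΣR_partial = 0.4479 K/W.
T_interface = T_in − Q·ΣR_partial = 386 °C − (681.6)(0.4479) = 80.7 °C

T = 80.7 °C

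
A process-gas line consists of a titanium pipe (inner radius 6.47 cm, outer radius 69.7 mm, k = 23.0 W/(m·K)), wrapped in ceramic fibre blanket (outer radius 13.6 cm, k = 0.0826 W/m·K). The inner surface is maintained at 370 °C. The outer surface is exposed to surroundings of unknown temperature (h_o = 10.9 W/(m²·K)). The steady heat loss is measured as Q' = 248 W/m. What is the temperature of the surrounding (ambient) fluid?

T_out = 23.8 °C

Series resistances:
  R'_titanium = ln(0.0697/0.0647)/(2πk) = 0.07444/(2π·23.0) = 5.151×10^-4 m·K/W
  R'_ceramic fibre blanket = ln(0.136/0.0697)/(2πk) = 0.6685/(2π·0.0826) = 1.288 m·K/W
  R'_conv,out = 1/(2πr h) = 1/(2π·0.136·10.9) = 0.1074 m·K/W
ΣR = 1.396 m·K/W
ΔT = Q'·ΣR = 248 × 1.396 = 346.2 K
Heat flows outward, so T_out = T_in − ΔT = 370 − 346.2 = 23.8 °C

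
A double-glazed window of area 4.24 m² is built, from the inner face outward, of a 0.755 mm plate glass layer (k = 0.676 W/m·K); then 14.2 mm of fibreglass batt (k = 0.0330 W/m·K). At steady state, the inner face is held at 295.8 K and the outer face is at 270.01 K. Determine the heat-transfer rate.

Treat each layer as a resistance in series:
  R_plate glass = L/(kA) = 7.55×10^-4/(0.676·4.24) = 2.634×10^-4 K/W
  R_fibreglass batt = L/(kA) = 0.0142/(0.0330·4.24) = 0.1015 K/W
ΣR = 2.634×10^-4 + 0.1015 = 0.1018 K/W
Q = ΔT/ΣR = (295.8 K − 270.01 K)/0.1018 = 253 W

Q = 253 W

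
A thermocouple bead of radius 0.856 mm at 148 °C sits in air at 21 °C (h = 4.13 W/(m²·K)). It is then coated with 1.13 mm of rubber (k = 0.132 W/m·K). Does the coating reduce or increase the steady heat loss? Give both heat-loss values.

Critical radius for a sphere: r_cr = 2k/h = 0.0639 m = 6.39 cm.
Outer radius after coating: r₂ = 8.56×10^-4 + 0.00113 = 0.001986 m.
Since r₁ < r_cr and r₂ ≤ r_cr, the coating moves toward the maximum at r_cr — heat loss rises.
Bare: R = 1/(4πr₁²h) = 26300 K/W; Q = 127/26300 = 0.00483 W.
Coated: R = R_cond + R_conv = 5286 K/W; Q = 127/5286 = 0.0240 W.

increases: 0.00483 → 0.0240 W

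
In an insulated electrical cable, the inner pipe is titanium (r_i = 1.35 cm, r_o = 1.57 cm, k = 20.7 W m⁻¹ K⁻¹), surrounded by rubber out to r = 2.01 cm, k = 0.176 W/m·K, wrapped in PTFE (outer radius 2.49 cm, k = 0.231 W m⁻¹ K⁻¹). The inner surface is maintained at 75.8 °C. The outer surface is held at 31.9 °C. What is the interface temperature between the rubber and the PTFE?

Treat each layer as a resistance in series:
  R'_titanium = ln(0.0157/0.0135)/(2πk) = 0.1510/(2π·20.7) = 0.001161 m·K/W
  R'_rubber = ln(0.0201/0.0157)/(2πk) = 0.2471/(2π·0.176) = 0.2234 m·K/W
  R'_PTFE = ln(0.0249/0.0201)/(2πk) = 0.2141/(2π·0.231) = 0.1475 m·K/W
ΣR = 0.001161 + 0.2234 + 0.1475 = 0.3721 m·K/W
Q' = ΔT/ΣR = (75.8 °C − 31.9 °C)/0.3721 = 118.0 W/m
From the inner boundary to the rubber/PTFE interface, ΣR_partial = 0.2246 m·K/W.
T_interface = T_in − Q'·ΣR_partial = 75.8 °C − (118.0)(0.2246) = 49.3 °C

T = 49.3 °C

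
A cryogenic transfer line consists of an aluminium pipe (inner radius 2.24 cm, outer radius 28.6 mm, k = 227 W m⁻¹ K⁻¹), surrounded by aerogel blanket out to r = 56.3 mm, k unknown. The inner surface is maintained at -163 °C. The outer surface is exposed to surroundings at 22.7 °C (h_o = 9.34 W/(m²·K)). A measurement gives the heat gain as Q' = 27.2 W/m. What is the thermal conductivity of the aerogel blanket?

k = 0.0165 W/m·K

ΣR = ΔT/Q' = |-163 − 22.7|/27.2 = 6.827 m·K/W
Known resistances:
  R'_aluminium = ln(0.0286/0.0224)/(2πk) = 0.2443/(2π·227) = 1.713×10^-4 m·K/W
  R'_conv,out = 1/(2πr h) = 1/(2π·0.0563·9.34) = 0.3027 m·K/W
R_aerogel blanket = ΣR − ΣR_known = 6.827 − 0.3029 = 6.524 m·K/W
ln(r₂/r₁)/(2πk) = 6.524 ⇒ k = 0.6773/(2π·6.524) = 0.0165 W/m·K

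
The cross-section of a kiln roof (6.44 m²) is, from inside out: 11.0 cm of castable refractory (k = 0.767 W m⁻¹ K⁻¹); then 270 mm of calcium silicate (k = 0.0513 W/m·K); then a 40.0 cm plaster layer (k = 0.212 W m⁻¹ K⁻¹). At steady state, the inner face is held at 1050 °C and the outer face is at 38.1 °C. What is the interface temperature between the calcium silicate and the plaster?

T = 300 °C

Treat each layer as a resistance in series:
  R_castable refractory = L/(kA) = 0.110/(0.767·6.44) = 0.02227 K/W
  R_calcium silicate = L/(kA) = 0.270/(0.0513·6.44) = 0.8173 K/W
  R_plaster = L/(kA) = 0.400/(0.212·6.44) = 0.2930 K/W
ΣR = 0.02227 + 0.8173 + 0.2930 = 1.133 K/W
Q = ΔT/ΣR = (1050 °C − 38.1 °C)/1.133 = 893.1 W
From the inner boundary to the calcium silicate/plaster interface, ΣR_partial = 0.8396 K/W.
T_interface = T_in − Q·ΣR_partial = 1050 °C − (893.1)(0.8396) = 300 °C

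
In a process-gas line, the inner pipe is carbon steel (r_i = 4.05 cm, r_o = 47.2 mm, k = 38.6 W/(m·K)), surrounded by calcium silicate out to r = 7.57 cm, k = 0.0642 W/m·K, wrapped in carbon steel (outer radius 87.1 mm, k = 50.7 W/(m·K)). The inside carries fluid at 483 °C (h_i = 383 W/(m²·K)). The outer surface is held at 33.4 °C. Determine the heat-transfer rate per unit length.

Q' = 380 W/m

Treat each layer as a resistance in series:
  R'_conv,in = 1/(2πr h) = 1/(2π·0.0405·383) = 0.01026 m·K/W
  R'_carbon steel = ln(0.0472/0.0405)/(2πk) = 0.1531/(2π·38.6) = 6.312×10^-4 m·K/W
  R'_calcium silicate = ln(0.0757/0.0472)/(2πk) = 0.4724/(2π·0.0642) = 1.171 m·K/W
  R'_carbon steel = ln(0.0871/0.0757)/(2πk) = 0.1403/(2π·50.7) = 4.404×10^-4 m·K/W
ΣR = 0.01026 + 6.312×10^-4 + 1.171 + 4.404×10^-4 = 1.182 m·K/W
Q' = ΔT/ΣR = (483 °C − 33.4 °C)/1.182 = 380 W/m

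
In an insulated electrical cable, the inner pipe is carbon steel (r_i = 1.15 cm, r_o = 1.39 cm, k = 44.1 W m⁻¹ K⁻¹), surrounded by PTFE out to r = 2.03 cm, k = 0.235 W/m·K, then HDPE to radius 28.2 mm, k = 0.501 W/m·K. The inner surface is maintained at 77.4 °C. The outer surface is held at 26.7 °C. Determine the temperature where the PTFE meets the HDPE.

T = 41.3 °C

Treat each layer as a resistance in series:
  R'_carbon steel = ln(0.0139/0.0115)/(2πk) = 0.1895/(2π·44.1) = 6.840×10^-4 m·K/W
  R'_PTFE = ln(0.0203/0.0139)/(2πk) = 0.3787/(2π·0.235) = 0.2565 m·K/W
  R'_HDPE = ln(0.0282/0.0203)/(2πk) = 0.3287/(2π·0.501) = 0.1044 m·K/W
ΣR = 6.840×10^-4 + 0.2565 + 0.1044 = 0.3616 m·K/W
Q' = ΔT/ΣR = (77.4 °C − 26.7 °C)/0.3616 = 140.2 W/m
From the inner boundary to the PTFE/HDPE interface, ΣR_partial = 0.2572 m·K/W.
T_interface = T_in − Q'·ΣR_partial = 77.4 °C − (140.2)(0.2572) = 41.3 °C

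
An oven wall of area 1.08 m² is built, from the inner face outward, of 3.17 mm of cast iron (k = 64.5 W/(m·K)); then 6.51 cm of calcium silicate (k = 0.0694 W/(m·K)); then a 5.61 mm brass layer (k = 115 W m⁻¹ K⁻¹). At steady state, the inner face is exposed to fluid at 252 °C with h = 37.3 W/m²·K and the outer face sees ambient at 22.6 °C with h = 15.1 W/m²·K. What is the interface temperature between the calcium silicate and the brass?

Resistance network (inner→outer):
  R_conv,in = 1/(hA) = 1/(37.3·1.08) = 0.02482 K/W
  R_cast iron = L/(kA) = 0.00317/(64.5·1.08) = 4.551×10^-5 K/W
  R_calcium silicate = L/(kA) = 0.0651/(0.0694·1.08) = 0.8686 K/W
  R_brass = L/(kA) = 0.00561/(115·1.08) = 4.517×10^-5 K/W
  R_conv,out = 1/(hA) = 1/(15.1·1.08) = 0.06132 K/W
ΣR = 0.02482 + 4.551×10^-5 + 0.8686 + 4.517×10^-5 + 0.06132 = 0.9548 K/W
Q = ΔT/ΣR = (252 °C − 22.6 °C)/0.9548 = 240.3 W
From the inner boundary to the calcium silicate/brass interface, ΣR_partial = 0.8935 K/W.
T_interface = T_in − Q·ΣR_partial = 252 °C − (240.3)(0.8935) = 37.3 °C

T = 37.3 °C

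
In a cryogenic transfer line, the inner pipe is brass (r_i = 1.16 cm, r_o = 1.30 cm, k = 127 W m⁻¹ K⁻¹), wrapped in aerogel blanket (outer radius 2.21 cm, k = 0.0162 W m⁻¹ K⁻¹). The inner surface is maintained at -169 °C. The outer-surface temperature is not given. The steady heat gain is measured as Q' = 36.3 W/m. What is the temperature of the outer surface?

Series resistances:
  R'_brass = ln(0.0130/0.0116)/(2πk) = 0.1139/(2π·127) = 1.428×10^-4 m·K/W
  R'_aerogel blanket = ln(0.0221/0.0130)/(2πk) = 0.5306/(2π·0.0162) = 5.213 m·K/W
ΣR = 5.213 m·K/W
ΔT = Q'·ΣR = 36.3 × 5.213 = 189.2 K
Heat flows inward, so T_out = T_in + ΔT = -169 + 189.2 = 20.2 °C

T_out = 20.2 °C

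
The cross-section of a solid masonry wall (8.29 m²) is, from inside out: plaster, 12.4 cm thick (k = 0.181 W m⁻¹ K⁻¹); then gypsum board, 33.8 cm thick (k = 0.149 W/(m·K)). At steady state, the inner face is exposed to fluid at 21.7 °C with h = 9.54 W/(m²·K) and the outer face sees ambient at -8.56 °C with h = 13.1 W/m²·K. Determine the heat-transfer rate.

Treat each layer as a resistance in series:
  R_conv,in = 1/(hA) = 1/(9.54·8.29) = 0.01264 K/W
  R_plaster = L/(kA) = 0.124/(0.181·8.29) = 0.08264 K/W
  R_gypsum board = L/(kA) = 0.338/(0.149·8.29) = 0.2736 K/W
  R_conv,out = 1/(hA) = 1/(13.1·8.29) = 0.009208 K/W
ΣR = 0.01264 + 0.08264 + 0.2736 + 0.009208 = 0.3781 K/W
Q = ΔT/ΣR = (21.7 °C − -8.56 °C)/0.3781 = 80.0 W

Q = 80.0 W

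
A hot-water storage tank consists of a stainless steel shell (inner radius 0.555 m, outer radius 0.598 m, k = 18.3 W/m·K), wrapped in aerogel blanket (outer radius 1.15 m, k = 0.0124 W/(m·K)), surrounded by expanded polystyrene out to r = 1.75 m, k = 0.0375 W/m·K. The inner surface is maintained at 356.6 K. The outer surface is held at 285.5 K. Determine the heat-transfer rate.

Treat each layer as a resistance in series:
  R_stainless steel = (1/0.555 − 1/0.598)/(4πk) = 0.1296/(4π·18.3) = 5.634×10^-4 K/W
  R_aerogel blanket = (1/0.598 − 1/1.15)/(4πk) = 0.8027/(4π·0.0124) = 5.151 K/W
  R_expanded polystyrene = (1/1.15 − 1/1.75)/(4πk) = 0.2981/(4π·0.0375) = 0.6327 K/W
ΣR = 5.634×10^-4 + 5.151 + 0.6327 = 5.784 K/W
Q = ΔT/ΣR = (356.6 K − 285.5 K)/5.784 = 12.3 W

Q = 12.3 W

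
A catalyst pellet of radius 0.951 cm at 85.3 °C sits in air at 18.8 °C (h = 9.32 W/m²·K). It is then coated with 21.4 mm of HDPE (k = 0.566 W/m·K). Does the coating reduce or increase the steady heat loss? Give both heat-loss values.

Critical radius for a sphere: r_cr = 2k/h = 0.121 m = 12.1 cm.
Outer radius after coating: r₂ = 0.00951 + 0.0214 = 0.03091 m.
Since r₁ < r_cr and r₂ ≤ r_cr, the coating moves toward the maximum at r_cr — heat loss rises.
Bare: R = 1/(4πr₁²h) = 94.41 K/W; Q = 66.5/94.41 = 0.704 W.
Coated: R = R_cond + R_conv = 19.17 K/W; Q = 66.5/19.17 = 3.47 W.

increases: 0.704 → 3.47 W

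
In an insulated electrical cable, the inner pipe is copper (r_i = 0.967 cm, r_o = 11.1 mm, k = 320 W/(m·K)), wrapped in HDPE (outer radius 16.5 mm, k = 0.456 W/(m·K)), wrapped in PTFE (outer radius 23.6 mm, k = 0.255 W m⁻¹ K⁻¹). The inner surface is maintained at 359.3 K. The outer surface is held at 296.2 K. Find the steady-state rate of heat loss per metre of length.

Treat each layer as a resistance in series:
  R'_copper = ln(0.0111/0.00967)/(2πk) = 0.1379/(2π·320) = 6.859×10^-5 m·K/W
  R'_HDPE = ln(0.0165/0.0111)/(2πk) = 0.3964/(2π·0.456) = 0.1384 m·K/W
  R'_PTFE = ln(0.0236/0.0165)/(2πk) = 0.3579/(2π·0.255) = 0.2234 m·K/W
ΣR = 6.859×10^-5 + 0.1384 + 0.2234 = 0.3619 m·K/W
Q' = ΔT/ΣR = (359.3 K − 296.2 K)/0.3619 = 174 W/m

Q' = 174 W/m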